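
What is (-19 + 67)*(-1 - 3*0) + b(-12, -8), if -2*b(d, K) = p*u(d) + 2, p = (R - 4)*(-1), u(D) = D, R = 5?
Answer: -55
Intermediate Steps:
p = -1 (p = (5 - 4)*(-1) = 1*(-1) = -1)
b(d, K) = -1 + d/2 (b(d, K) = -(-d + 2)/2 = -(2 - d)/2 = -1 + d/2)
(-19 + 67)*(-1 - 3*0) + b(-12, -8) = (-19 + 67)*(-1 - 3*0) + (-1 + (1/2)*(-12)) = 48*(-1 + 0) + (-1 - 6) = 48*(-1) - 7 = -48 - 7 = -55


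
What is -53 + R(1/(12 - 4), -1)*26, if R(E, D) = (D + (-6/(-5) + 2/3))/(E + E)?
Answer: 557/15 ≈ 37.133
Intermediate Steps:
R(E, D) = (28/15 + D)/(2*E) (R(E, D) = (D + (-6*(-⅕) + 2*(⅓)))/((2*E)) = (D + (6/5 + ⅔))*(1/(2*E)) = (D + 28/15)*(1/(2*E)) = (28/15 + D)*(1/(2*E)) = (28/15 + D)/(2*E))
-53 + R(1/(12 - 4), -1)*26 = -53 + ((28 + 15*(-1))/(30*(1/(12 - 4))))*26 = -53 + ((28 - 15)/(30*(1/8)))*26 = -53 + ((1/30)*13/(⅛))*26 = -53 + ((1/30)*8*13)*26 = -53 + (52/15)*26 = -53 + 1352/15 = 557/15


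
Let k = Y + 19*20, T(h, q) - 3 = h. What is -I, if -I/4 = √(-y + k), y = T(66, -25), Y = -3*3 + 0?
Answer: 4*√302 ≈ 69.513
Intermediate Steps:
Y = -9 (Y = -9 + 0 = -9)
T(h, q) = 3 + h
y = 69 (y = 3 + 66 = 69)
k = 371 (k = -9 + 19*20 = -9 + 380 = 371)
I = -4*√302 (I = -4*√(-1*69 + 371) = -4*√(-69 + 371) = -4*√302 ≈ -69.513)
-I = -(-4)*√302 = 4*√302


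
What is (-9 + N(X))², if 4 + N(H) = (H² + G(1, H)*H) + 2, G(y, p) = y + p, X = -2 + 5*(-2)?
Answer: 70225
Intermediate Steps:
X = -12 (X = -2 - 10 = -12)
G(y, p) = p + y
N(H) = -2 + H² + H*(1 + H) (N(H) = -4 + ((H² + (H + 1)*H) + 2) = -4 + ((H² + (1 + H)*H) + 2) = -4 + ((H² + H*(1 + H)) + 2) = -4 + (2 + H² + H*(1 + H)) = -2 + H² + H*(1 + H))
(-9 + N(X))² = (-9 + (-2 - 12 + 2*(-12)²))² = (-9 + (-2 - 12 + 2*144))² = (-9 + (-2 - 12 + 288))² = (-9 + 274)² = 265² = 70225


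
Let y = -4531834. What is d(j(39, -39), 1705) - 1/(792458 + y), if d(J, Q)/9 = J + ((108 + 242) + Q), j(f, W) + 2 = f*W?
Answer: 17904132289/3739376 ≈ 4788.0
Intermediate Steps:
j(f, W) = -2 + W*f (j(f, W) = -2 + f*W = -2 + W*f)
d(J, Q) = 3150 + 9*J + 9*Q (d(J, Q) = 9*(J + ((108 + 242) + Q)) = 9*(J + (350 + Q)) = 9*(350 + J + Q) = 3150 + 9*J + 9*Q)
d(j(39, -39), 1705) - 1/(792458 + y) = (3150 + 9*(-2 - 39*39) + 9*1705) - 1/(792458 - 4531834) = (3150 + 9*(-2 - 1521) + 15345) - 1/(-3739376) = (3150 + 9*(-1523) + 15345) - 1*(-1/3739376) = (3150 - 13707 + 15345) + 1/3739376 = 4788 + 1/3739376 = 17904132289/3739376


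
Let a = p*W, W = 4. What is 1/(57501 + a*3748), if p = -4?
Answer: -1/2467 ≈ -0.00040535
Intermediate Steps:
a = -16 (a = -4*4 = -16)
1/(57501 + a*3748) = 1/(57501 - 16*3748) = 1/(57501 - 59968) = 1/(-2467) = -1/2467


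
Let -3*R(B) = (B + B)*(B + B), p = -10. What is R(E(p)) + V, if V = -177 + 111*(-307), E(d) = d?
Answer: -103162/3 ≈ -34387.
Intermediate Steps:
V = -34254 (V = -177 - 34077 = -34254)
R(B) = -4*B²/3 (R(B) = -(B + B)*(B + B)/3 = -2*B*2*B/3 = -4*B²/3)
R(E(p)) + V = -4/3*(-10)² - 34254 = -4/3*100 - 34254 = -400/3 - 34254 = -103162/3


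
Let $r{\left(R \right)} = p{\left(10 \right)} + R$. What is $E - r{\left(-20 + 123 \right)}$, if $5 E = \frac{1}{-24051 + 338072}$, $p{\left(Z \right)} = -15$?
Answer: $- \frac{138169239}{1570105} \approx -88.0$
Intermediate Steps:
$r{\left(R \right)} = -15 + R$
$E = \frac{1}{1570105}$ ($E = \frac{1}{5 \left(-24051 + 338072\right)} = \frac{1}{5 \cdot 314021} = \frac{1}{5} \cdot \frac{1}{314021} = \frac{1}{1570105} \approx 6.369 \cdot 10^{-7}$)
$E - r{\left(-20 + 123 \right)} = \frac{1}{1570105} - \left(-15 + \left(-20 + 123\right)\right) = \frac{1}{1570105} - \left(-15 + 103\right) = \frac{1}{1570105} - 88 = - \frac{138169239}{1570105}$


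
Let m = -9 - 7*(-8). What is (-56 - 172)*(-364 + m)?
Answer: 72276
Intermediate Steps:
m = 47 (m = -9 + 56 = 47)
(-56 - 172)*(-364 + m) = (-56 - 172)*(-364 + 47) = -228*(-317) = 72276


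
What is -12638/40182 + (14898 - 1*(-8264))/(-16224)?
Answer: -94644533/54326064 ≈ -1.7422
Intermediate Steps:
-12638/40182 + (14898 - 1*(-8264))/(-16224) = -12638*1/40182 + (14898 + 8264)*(-1/16224) = -6319/20091 + 23162*(-1/16224) = -6319/20091 - 11581/8112 = -94644533/54326064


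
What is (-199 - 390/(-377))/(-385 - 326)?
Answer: 5741/20619 ≈ 0.27843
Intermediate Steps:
(-199 - 390/(-377))/(-385 - 326) = (-199 - 390*(-1/377))/(-711) = (-199 + 30/29)*(-1/711) = -5741/29*(-1/711) = 5741/20619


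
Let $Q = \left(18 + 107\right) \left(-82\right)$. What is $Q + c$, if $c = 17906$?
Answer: $7656$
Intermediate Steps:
$Q = -10250$ ($Q = 125 \left(-82\right) = -10250$)
$Q + c = -10250 + 17906 = 7656$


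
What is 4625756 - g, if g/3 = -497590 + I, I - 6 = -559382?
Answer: 7796654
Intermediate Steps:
I = -559376 (I = 6 - 559382 = -559376)
g = -3170898 (g = 3*(-497590 - 559376) = 3*(-1056966) = -3170898)
4625756 - g = 4625756 - 1*(-3170898) = 4625756 + 3170898 = 7796654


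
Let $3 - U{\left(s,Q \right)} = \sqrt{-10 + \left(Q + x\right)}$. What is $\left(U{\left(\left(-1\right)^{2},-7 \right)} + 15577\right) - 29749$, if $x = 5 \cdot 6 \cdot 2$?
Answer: $-14169 - \sqrt{43} \approx -14176.0$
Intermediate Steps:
$x = 60$ ($x = 30 \cdot 2 = 60$)
$U{\left(s,Q \right)} = 3 - \sqrt{50 + Q}$ ($U{\left(s,Q \right)} = 3 - \sqrt{-10 + \left(Q + 60\right)} = 3 - \sqrt{-10 + \left(60 + Q\right)} = 3 - \sqrt{50 + Q}$)
$\left(U{\left(\left(-1\right)^{2},-7 \right)} + 15577\right) - 29749 = \left(\left(3 - \sqrt{50 - 7}\right) + 15577\right) - 29749 = \left(\left(3 - \sqrt{43}\right) + 15577\right) - 29749 = \left(15580 - \sqrt{43}\right) - 29749 = -14169 - \sqrt{43}$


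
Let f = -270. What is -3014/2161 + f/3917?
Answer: -12389308/8464637 ≈ -1.4637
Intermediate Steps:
-3014/2161 + f/3917 = -3014/2161 - 270/3917 = -12389308/8464637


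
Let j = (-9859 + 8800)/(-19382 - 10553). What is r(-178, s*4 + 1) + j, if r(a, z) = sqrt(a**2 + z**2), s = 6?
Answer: 1059/29935 + sqrt(32309) ≈ 179.78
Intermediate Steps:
j = 1059/29935 (j = -1059/(-29935) = -1059*(-1/29935) = 1059/29935 ≈ 0.035377)
r(-178, s*4 + 1) + j = sqrt((-178)**2 + (6*4 + 1)**2) + 1059/29935 = sqrt(31684 + (24 + 1)**2) + 1059/29935 = sqrt(31684 + 25**2) + 1059/29935 = sqrt(31684 + 625) + 1059/29935 = sqrt(32309) + 1059/29935 = 1059/29935 + sqrt(32309)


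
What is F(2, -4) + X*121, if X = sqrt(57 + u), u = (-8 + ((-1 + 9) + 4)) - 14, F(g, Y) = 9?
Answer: 9 + 121*sqrt(47) ≈ 838.53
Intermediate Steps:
u = -10 (u = (-8 + (8 + 4)) - 14 = (-8 + 12) - 14 = 4 - 14 = -10)
X = sqrt(47) (X = sqrt(57 - 10) = sqrt(47) ≈ 6.8557)
F(2, -4) + X*121 = 9 + sqrt(47)*121 = 9 + 121*sqrt(47)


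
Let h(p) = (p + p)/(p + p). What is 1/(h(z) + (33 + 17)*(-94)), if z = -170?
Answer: -1/4699 ≈ -0.00021281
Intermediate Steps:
h(p) = 1 (h(p) = (2*p)/((2*p)) = (2*p)*(1/(2*p)) = 1)
1/(h(z) + (33 + 17)*(-94)) = 1/(1 + (33 + 17)*(-94)) = 1/(1 + 50*(-94)) = 1/(1 - 4700) = 1/(-4699) = -1/4699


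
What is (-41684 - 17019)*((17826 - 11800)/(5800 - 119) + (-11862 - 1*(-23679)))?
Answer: -171357637883/247 ≈ -6.9376e+8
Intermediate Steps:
(-41684 - 17019)*((17826 - 11800)/(5800 - 119) + (-11862 - 1*(-23679))) = -58703*(6026/5681 + (-11862 + 23679)) = -58703*(6026*(1/5681) + 11817) = -58703*(262/247 + 11817) = -58703*2919061/247 = -171357637883/247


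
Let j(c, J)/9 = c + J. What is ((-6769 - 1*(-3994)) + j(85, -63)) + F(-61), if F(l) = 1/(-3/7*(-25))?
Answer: -193268/75 ≈ -2576.9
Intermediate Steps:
j(c, J) = 9*J + 9*c (j(c, J) = 9*(c + J) = 9*(J + c) = 9*J + 9*c)
F(l) = 7/75 (F(l) = 1/(-3*1/7*(-25)) = 1/(-3/7*(-25)) = 1/(75/7) = 7/75)
((-6769 - 1*(-3994)) + j(85, -63)) + F(-61) = ((-6769 - 1*(-3994)) + (9*(-63) + 9*85)) + 7/75 = ((-6769 + 3994) + (-567 + 765)) + 7/75 = (-2775 + 198) + 7/75 = -2577 + 7/75 = -193268/75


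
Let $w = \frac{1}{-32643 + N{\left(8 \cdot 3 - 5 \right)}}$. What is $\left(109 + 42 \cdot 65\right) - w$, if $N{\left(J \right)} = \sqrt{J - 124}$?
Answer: $\frac{1008380213483}{355188518} + \frac{i \sqrt{105}}{1065565554} \approx 2839.0 + 9.6164 \cdot 10^{-9} i$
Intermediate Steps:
$N{\left(J \right)} = \sqrt{-124 + J}$
$w = \frac{1}{-32643 + i \sqrt{105}}$ ($w = \frac{1}{-32643 + \sqrt{-124 + \left(8 \cdot 3 - 5\right)}} = \frac{1}{-32643 + \sqrt{-124 + \left(24 - 5\right)}} = \frac{1}{-32643 + \sqrt{-124 + 19}} = \frac{1}{-32643 + \sqrt{-105}} = \frac{1}{-32643 + i \sqrt{105}} \approx -3.0634 \cdot 10^{-5} - 9.62 \cdot 10^{-9} i$)
$\left(109 + 42 \cdot 65\right) - w = \left(109 + 42 \cdot 65\right) - \left(- \frac{10881}{355188518} - \frac{i \sqrt{105}}{1065565554}\right) = \left(109 + 2730\right) + \left(\frac{10881}{355188518} + \frac{i \sqrt{105}}{1065565554}\right) = 2839 + \left(\frac{10881}{355188518} + \frac{i \sqrt{105}}{1065565554}\right) = \frac{1008380213483}{355188518} + \frac{i \sqrt{105}}{1065565554}$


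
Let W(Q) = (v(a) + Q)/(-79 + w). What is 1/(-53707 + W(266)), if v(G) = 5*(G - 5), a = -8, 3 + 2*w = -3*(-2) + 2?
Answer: -51/2739191 ≈ -1.8619e-5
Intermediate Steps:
w = 5/2 (w = -3/2 + (-3*(-2) + 2)/2 = -3/2 + (6 + 2)/2 = -3/2 + (½)*8 = -3/2 + 4 = 5/2 ≈ 2.5000)
v(G) = -25 + 5*G (v(G) = 5*(-5 + G) = -25 + 5*G)
W(Q) = 130/153 - 2*Q/153 (W(Q) = ((-25 + 5*(-8)) + Q)/(-79 + 5/2) = ((-25 - 40) + Q)/(-153/2) = (-65 + Q)*(-2/153) = 130/153 - 2*Q/153)
1/(-53707 + W(266)) = 1/(-53707 + (130/153 - 2/153*266)) = 1/(-53707 + (130/153 - 532/153)) = 1/(-53707 - 134/51) = 1/(-2739191/51) = -51/2739191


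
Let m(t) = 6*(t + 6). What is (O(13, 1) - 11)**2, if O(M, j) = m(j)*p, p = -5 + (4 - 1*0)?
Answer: 2809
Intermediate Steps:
p = -1 (p = -5 + (4 + 0) = -5 + 4 = -1)
m(t) = 36 + 6*t (m(t) = 6*(6 + t) = 36 + 6*t)
O(M, j) = -36 - 6*j (O(M, j) = (36 + 6*j)*(-1) = -36 - 6*j)
(O(13, 1) - 11)**2 = ((-36 - 6*1) - 11)**2 = ((-36 - 6) - 11)**2 = (-42 - 11)**2 = (-53)**2 = 2809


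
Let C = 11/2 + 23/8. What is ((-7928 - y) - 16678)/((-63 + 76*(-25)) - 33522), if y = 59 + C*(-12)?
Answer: 49129/70970 ≈ 0.69225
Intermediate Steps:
C = 67/8 (C = 11*(1/2) + 23*(1/8) = 11/2 + 23/8 = 67/8 ≈ 8.3750)
y = -83/2 (y = 59 + (67/8)*(-12) = 59 - 201/2 = -83/2 ≈ -41.500)
((-7928 - y) - 16678)/((-63 + 76*(-25)) - 33522) = ((-7928 - 1*(-83/2)) - 16678)/((-63 + 76*(-25)) - 33522) = ((-7928 + 83/2) - 16678)/((-63 - 1900) - 33522) = (-15773/2 - 16678)/(-1963 - 33522) = -49129/2/(-35485) = -49129/2*(-1/35485) = 49129/70970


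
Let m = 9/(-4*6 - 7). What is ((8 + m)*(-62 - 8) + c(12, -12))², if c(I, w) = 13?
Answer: 266570929/961 ≈ 2.7739e+5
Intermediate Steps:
m = -9/31 (m = 9/(-24 - 7) = 9/(-31) = 9*(-1/31) = -9/31 ≈ -0.29032)
((8 + m)*(-62 - 8) + c(12, -12))² = ((8 - 9/31)*(-62 - 8) + 13)² = ((239/31)*(-70) + 13)² = (-16730/31 + 13)² = (-16327/31)² = 266570929/961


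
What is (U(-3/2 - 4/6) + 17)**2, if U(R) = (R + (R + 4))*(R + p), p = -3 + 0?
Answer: 113569/324 ≈ 350.52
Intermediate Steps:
p = -3
U(R) = (-3 + R)*(4 + 2*R) (U(R) = (R + (R + 4))*(R - 3) = (R + (4 + R))*(-3 + R) = (4 + 2*R)*(-3 + R) = (-3 + R)*(4 + 2*R))
(U(-3/2 - 4/6) + 17)**2 = ((-12 - 2*(-3/2 - 4/6) + 2*(-3/2 - 4/6)**2) + 17)**2 = ((-12 - 2*(-3*1/2 - 4*1/6) + 2*(-3*1/2 - 4*1/6)**2) + 17)**2 = ((-12 - 2*(-3/2 - 2/3) + 2*(-3/2 - 2/3)**2) + 17)**2 = ((-12 - 2*(-13/6) + 2*(-13/6)**2) + 17)**2 = ((-12 + 13/3 + 2*(169/36)) + 17)**2 = ((-12 + 13/3 + 169/18) + 17)**2 = (31/18 + 17)**2 = (337/18)**2 = 113569/324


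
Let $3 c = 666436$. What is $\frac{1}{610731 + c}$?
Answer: $\frac{3}{2498629} \approx 1.2007 \cdot 10^{-6}$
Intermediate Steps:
$c = \frac{666436}{3}$ ($c = \frac{1}{3} \cdot 666436 = \frac{666436}{3} \approx 2.2215 \cdot 10^{5}$)
$\frac{1}{610731 + c} = \frac{1}{610731 + \frac{666436}{3}} = \frac{1}{\frac{2498629}{3}} = \frac{3}{2498629}$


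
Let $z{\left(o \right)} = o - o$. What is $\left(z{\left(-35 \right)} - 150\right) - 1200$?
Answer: $-1350$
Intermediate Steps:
$z{\left(o \right)} = 0$
$\left(z{\left(-35 \right)} - 150\right) - 1200 = \left(0 - 150\right) - 1200 = -150 - 1200 = -1350$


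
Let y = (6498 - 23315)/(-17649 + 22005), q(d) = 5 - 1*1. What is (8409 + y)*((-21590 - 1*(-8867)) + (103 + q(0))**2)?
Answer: -23322345319/2178 ≈ -1.0708e+7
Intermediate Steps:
q(d) = 4 (q(d) = 5 - 1 = 4)
y = -16817/4356 ≈ -3.8607
(8409 + y)*((-21590 - 1*(-8867)) + (103 + q(0))**2) = (8409 - 16817/4356)*((-21590 - 1*(-8867)) + (103 + 4)**2) = 36612787*((-21590 + 8867) + 107**2)/4356 = 36612787*(-12723 + 11449)/4356 = (36612787/4356)*(-1274) = -23322345319/2178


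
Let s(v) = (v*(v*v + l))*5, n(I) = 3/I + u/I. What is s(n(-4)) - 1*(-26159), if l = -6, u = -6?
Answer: 1672871/64 ≈ 26139.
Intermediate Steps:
n(I) = -3/I (n(I) = 3/I - 6/I = -3/I)
s(v) = 5*v*(-6 + v²) (s(v) = (v*(v*v - 6))*5 = (v*(v² - 6))*5 = (v*(-6 + v²))*5 = 5*v*(-6 + v²))
s(n(-4)) - 1*(-26159) = 5*(-3/(-4))*(-6 + (-3/(-4))²) - 1*(-26159) = 5*(-3*(-¼))*(-6 + (-3*(-¼))²) + 26159 = 5*(¾)*(-6 + (¾)²) + 26159 = 5*(¾)*(-6 + 9/16) + 26159 = 5*(¾)*(-87/16) + 26159 = -1305/64 + 26159 = 1672871/64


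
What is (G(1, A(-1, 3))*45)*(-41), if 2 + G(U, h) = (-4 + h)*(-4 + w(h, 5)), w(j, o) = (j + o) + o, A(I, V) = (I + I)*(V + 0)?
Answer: 3690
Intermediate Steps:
A(I, V) = 2*I*V (A(I, V) = (2*I)*V = 2*I*V)
w(j, o) = j + 2*o
G(U, h) = -2 + (-4 + h)*(6 + h) (G(U, h) = -2 + (-4 + h)*(-4 + (h + 2*5)) = -2 + (-4 + h)*(-4 + (h + 10)) = -2 + (-4 + h)*(-4 + (10 + h)) = -2 + (-4 + h)*(6 + h))
(G(1, A(-1, 3))*45)*(-41) = ((-26 + (2*(-1)*3)² + 2*(2*(-1)*3))*45)*(-41) = ((-26 + (-6)² + 2*(-6))*45)*(-41) = ((-26 + 36 - 12)*45)*(-41) = -2*45*(-41) = -90*(-41) = 3690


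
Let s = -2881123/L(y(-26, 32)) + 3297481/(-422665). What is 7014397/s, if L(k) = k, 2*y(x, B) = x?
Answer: 38541621404065/1217706985542 ≈ 31.651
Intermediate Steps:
y(x, B) = x/2
s = 1217706985542/5494645 (s = -2881123/((1/2)*(-26)) + 3297481/(-422665) = -2881123/(-13) + 3297481*(-1/422665) = -2881123*(-1/13) - 3297481/422665 = 2881123/13 - 3297481/422665 = 1217706985542/5494645 ≈ 2.2162e+5)
7014397/s = 7014397/(1217706985542/5494645) = 7014397*(5494645/1217706985542) = 38541621404065/1217706985542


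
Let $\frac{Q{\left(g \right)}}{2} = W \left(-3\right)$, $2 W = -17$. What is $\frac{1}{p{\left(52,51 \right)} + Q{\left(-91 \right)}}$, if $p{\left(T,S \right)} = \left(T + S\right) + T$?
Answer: $\frac{1}{206} \approx 0.0048544$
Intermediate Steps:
$W = - \frac{17}{2}$ ($W = \frac{1}{2} \left(-17\right) = - \frac{17}{2} \approx -8.5$)
$Q{\left(g \right)} = 51$ ($Q{\left(g \right)} = 2 \left(\left(- \frac{17}{2}\right) \left(-3\right)\right) = 2 \cdot \frac{51}{2} = 51$)
$p{\left(T,S \right)} = S + 2 T$ ($p{\left(T,S \right)} = \left(S + T\right) + T = S + 2 T$)
$\frac{1}{p{\left(52,51 \right)} + Q{\left(-91 \right)}} = \frac{1}{\left(51 + 2 \cdot 52\right) + 51} = \frac{1}{\left(51 + 104\right) + 51} = \frac{1}{155 + 51} = \frac{1}{206}$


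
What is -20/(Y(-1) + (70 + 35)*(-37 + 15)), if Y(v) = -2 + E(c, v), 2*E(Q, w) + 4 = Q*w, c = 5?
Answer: 40/4633 ≈ 0.0086337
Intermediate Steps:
E(Q, w) = -2 + Q*w/2 (E(Q, w) = -2 + (Q*w)/2 = -2 + Q*w/2)
Y(v) = -4 + 5*v/2 (Y(v) = -2 + (-2 + (½)*5*v) = -2 + (-2 + 5*v/2) = -4 + 5*v/2)
-20/(Y(-1) + (70 + 35)*(-37 + 15)) = -20/((-4 + (5/2)*(-1)) + (70 + 35)*(-37 + 15)) = -20/((-4 - 5/2) + 105*(-22)) = -20/(-13/2 - 2310) = -20/(-4633/2) = -20*(-2/4633) = 40/4633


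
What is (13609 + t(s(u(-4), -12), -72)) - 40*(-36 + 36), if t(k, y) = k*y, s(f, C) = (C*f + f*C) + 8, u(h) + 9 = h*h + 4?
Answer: 32041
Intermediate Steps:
u(h) = -5 + h² (u(h) = -9 + (h*h + 4) = -9 + (h² + 4) = -9 + (4 + h²) = -5 + h²)
s(f, C) = 8 + 2*C*f (s(f, C) = (C*f + C*f) + 8 = 2*C*f + 8 = 8 + 2*C*f)
(13609 + t(s(u(-4), -12), -72)) - 40*(-36 + 36) = (13609 + (8 + 2*(-12)*(-5 + (-4)²))*(-72)) - 40*(-36 + 36) = (13609 + (8 + 2*(-12)*(-5 + 16))*(-72)) - 40*0 = (13609 + (8 + 2*(-12)*11)*(-72)) + 0 = (13609 + (8 - 264)*(-72)) + 0 = (13609 - 256*(-72)) + 0 = (13609 + 18432) + 0 = 32041 + 0 = 32041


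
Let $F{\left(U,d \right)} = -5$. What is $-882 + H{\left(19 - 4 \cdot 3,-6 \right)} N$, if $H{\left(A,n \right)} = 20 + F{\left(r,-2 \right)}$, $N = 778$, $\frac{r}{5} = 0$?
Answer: $10788$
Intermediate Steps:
$r = 0$ ($r = 5 \cdot 0 = 0$)
$H{\left(A,n \right)} = 15$ ($H{\left(A,n \right)} = 20 - 5 = 15$)
$-882 + H{\left(19 - 4 \cdot 3,-6 \right)} N = -882 + 15 \cdot 778 = -882 + 11670 = 10788$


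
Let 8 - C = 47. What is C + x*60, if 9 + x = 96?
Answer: 5181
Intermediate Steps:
x = 87 (x = -9 + 96 = 87)
C = -39 (C = 8 - 1*47 = 8 - 47 = -39)
C + x*60 = -39 + 87*60 = -39 + 5220 = 5181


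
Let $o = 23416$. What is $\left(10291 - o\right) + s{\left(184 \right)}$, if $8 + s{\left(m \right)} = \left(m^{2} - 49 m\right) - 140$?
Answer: $11567$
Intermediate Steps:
$s{\left(m \right)} = -148 + m^{2} - 49 m$ ($s{\left(m \right)} = -8 - \left(140 - m^{2} + 49 m\right) = -148 + m^{2} - 49 m$)
$\left(10291 - o\right) + s{\left(184 \right)} = \left(10291 - 23416\right) - \left(9164 - 33856\right) = \left(10291 - 23416\right) - -24692 = -13125 + 24692 = 11567$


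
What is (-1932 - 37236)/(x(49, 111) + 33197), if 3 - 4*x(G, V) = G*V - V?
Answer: -156672/127463 ≈ -1.2292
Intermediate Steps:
x(G, V) = ¾ + V/4 - G*V/4 (x(G, V) = ¾ - (G*V - V)/4 = ¾ - (-V + G*V)/4 = ¾ + (V/4 - G*V/4) = ¾ + V/4 - G*V/4)
(-1932 - 37236)/(x(49, 111) + 33197) = (-1932 - 37236)/((¾ + (¼)*111 - ¼*49*111) + 33197) = -39168/((¾ + 111/4 - 5439/4) + 33197) = -39168/(-5325/4 + 33197) = -39168/127463/4 = -39168*4/127463 = -156672/127463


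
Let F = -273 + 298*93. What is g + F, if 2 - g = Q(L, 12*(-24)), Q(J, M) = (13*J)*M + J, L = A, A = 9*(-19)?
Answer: -612610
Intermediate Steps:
A = -171
L = -171
Q(J, M) = J + 13*J*M (Q(J, M) = 13*J*M + J = J + 13*J*M)
g = -640051 (g = 2 - (-171)*(1 + 13*(12*(-24))) = 2 - (-171)*(1 + 13*(-288)) = 2 - (-171)*(1 - 3744) = 2 - (-171)*(-3743) = 2 - 1*640053 = 2 - 640053 = -640051)
F = 27441 (F = -273 + 27714 = 27441)
g + F = -640051 + 27441 = -612610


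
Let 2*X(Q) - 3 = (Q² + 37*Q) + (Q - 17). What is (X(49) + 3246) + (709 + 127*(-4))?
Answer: 11143/2 ≈ 5571.5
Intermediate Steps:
X(Q) = -7 + Q²/2 + 19*Q (X(Q) = 3/2 + ((Q² + 37*Q) + (Q - 17))/2 = 3/2 + ((Q² + 37*Q) + (-17 + Q))/2 = 3/2 + (-17 + Q² + 38*Q)/2 = 3/2 + (-17/2 + Q²/2 + 19*Q) = -7 + Q²/2 + 19*Q)
(X(49) + 3246) + (709 + 127*(-4)) = ((-7 + (½)*49² + 19*49) + 3246) + (709 + 127*(-4)) = ((-7 + (½)*2401 + 931) + 3246) + (709 - 508) = ((-7 + 2401/2 + 931) + 3246) + 201 = (4249/2 + 3246) + 201 = 10741/2 + 201 = 11143/2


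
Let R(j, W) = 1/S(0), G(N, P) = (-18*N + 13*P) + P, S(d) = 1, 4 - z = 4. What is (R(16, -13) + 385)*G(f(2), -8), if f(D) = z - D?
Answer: -29336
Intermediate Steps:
z = 0 (z = 4 - 1*4 = 4 - 4 = 0)
f(D) = -D (f(D) = 0 - D = -D)
G(N, P) = -18*N + 14*P
R(j, W) = 1 (R(j, W) = 1/1 = 1)
(R(16, -13) + 385)*G(f(2), -8) = (1 + 385)*(-(-18)*2 + 14*(-8)) = 386*(-18*(-2) - 112) = 386*(36 - 112) = 386*(-76) = -29336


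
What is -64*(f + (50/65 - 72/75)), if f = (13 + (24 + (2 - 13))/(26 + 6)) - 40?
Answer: 557118/325 ≈ 1714.2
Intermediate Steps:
f = -851/32 (f = (13 + (24 - 11)/32) - 40 = (13 + 13*(1/32)) - 40 = (13 + 13/32) - 40 = 429/32 - 40 = -851/32 ≈ -26.594)
-64*(f + (50/65 - 72/75)) = -64*(-851/32 + (50/65 - 72/75)) = -64*(-851/32 + (50*(1/65) - 72*1/75)) = -64*(-851/32 + (10/13 - 24/25)) = -64*(-851/32 - 62/325) = -64*(-278559/10400) = 557118/325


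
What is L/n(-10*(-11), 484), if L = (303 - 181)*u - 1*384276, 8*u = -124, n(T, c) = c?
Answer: -386167/484 ≈ -797.87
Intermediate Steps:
u = -31/2 (u = (1/8)*(-124) = -31/2 ≈ -15.500)
L = -386167 (L = (303 - 181)*(-31/2) - 1*384276 = 122*(-31/2) - 384276 = -1891 - 384276 = -386167)
L/n(-10*(-11), 484) = -386167/484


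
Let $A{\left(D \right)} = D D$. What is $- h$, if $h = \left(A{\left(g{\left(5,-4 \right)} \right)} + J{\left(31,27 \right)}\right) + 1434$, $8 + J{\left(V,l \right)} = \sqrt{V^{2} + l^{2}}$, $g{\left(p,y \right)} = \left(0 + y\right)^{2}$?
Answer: $-1682 - 13 \sqrt{10} \approx -1723.1$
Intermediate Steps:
$g{\left(p,y \right)} = y^{2}$
$A{\left(D \right)} = D^{2}$
$J{\left(V,l \right)} = -8 + \sqrt{V^{2} + l^{2}}$
$h = 1682 + 13 \sqrt{10}$ ($h = \left(\left(\left(-4\right)^{2}\right)^{2} - \left(8 - \sqrt{31^{2} + 27^{2}}\right)\right) + 1434 = \left(16^{2} - \left(8 - \sqrt{961 + 729}\right)\right) + 1434 = \left(256 - \left(8 - \sqrt{1690}\right)\right) + 1434 = \left(256 - \left(8 - 13 \sqrt{10}\right)\right) + 1434 = \left(248 + 13 \sqrt{10}\right) + 1434 = 1682 + 13 \sqrt{10} \approx 1723.1$)
$- h = - (1682 + 13 \sqrt{10}) = -1682 - 13 \sqrt{10}$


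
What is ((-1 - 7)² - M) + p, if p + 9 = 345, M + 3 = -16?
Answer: 419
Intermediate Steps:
M = -19 (M = -3 - 16 = -19)
p = 336 (p = -9 + 345 = 336)
((-1 - 7)² - M) + p = ((-1 - 7)² - 1*(-19)) + 336 = ((-8)² + 19) + 336 = (64 + 19) + 336 = 83 + 336 = 419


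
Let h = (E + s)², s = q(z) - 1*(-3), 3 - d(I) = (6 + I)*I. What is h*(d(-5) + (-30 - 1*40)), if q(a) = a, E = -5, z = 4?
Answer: -248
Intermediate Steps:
d(I) = 3 - I*(6 + I) (d(I) = 3 - (6 + I)*I = 3 - I*(6 + I))
s = 7 (s = 4 - 1*(-3) = 4 + 3 = 7)
h = 4 (h = (-5 + 7)² = 2² = 4)
h*(d(-5) + (-30 - 1*40)) = 4*((3 - 1*(-5)² - 6*(-5)) + (-30 - 1*40)) = 4*((3 - 1*25 + 30) + (-30 - 40)) = 4*((3 - 25 + 30) - 70) = 4*(8 - 70) = 4*(-62) = -248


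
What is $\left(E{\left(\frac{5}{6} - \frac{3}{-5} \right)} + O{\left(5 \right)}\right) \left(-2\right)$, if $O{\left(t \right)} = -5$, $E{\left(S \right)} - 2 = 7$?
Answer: $-8$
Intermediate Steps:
$E{\left(S \right)} = 9$ ($E{\left(S \right)} = 2 + 7 = 9$)
$\left(E{\left(\frac{5}{6} - \frac{3}{-5} \right)} + O{\left(5 \right)}\right) \left(-2\right) = \left(9 - 5\right) \left(-2\right) = 4 \left(-2\right) = -8$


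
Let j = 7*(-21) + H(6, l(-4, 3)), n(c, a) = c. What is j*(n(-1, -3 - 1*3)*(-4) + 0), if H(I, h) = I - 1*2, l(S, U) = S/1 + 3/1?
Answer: -572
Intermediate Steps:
l(S, U) = 3 + S (l(S, U) = S*1 + 3*1 = S + 3 = 3 + S)
H(I, h) = -2 + I (H(I, h) = I - 2 = -2 + I)
j = -143 (j = 7*(-21) + (-2 + 6) = -147 + 4 = -143)
j*(n(-1, -3 - 1*3)*(-4) + 0) = -143*(-1*(-4) + 0) = -143*(4 + 0) = -143*4 = -572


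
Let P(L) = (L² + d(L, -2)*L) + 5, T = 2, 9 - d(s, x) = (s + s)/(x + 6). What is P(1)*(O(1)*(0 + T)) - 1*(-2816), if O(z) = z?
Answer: 2845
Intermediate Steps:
d(s, x) = 9 - 2*s/(6 + x) (d(s, x) = 9 - (s + s)/(x + 6) = 9 - 2*s/(6 + x))
P(L) = 5 + L² + L*(9 - L/2) (P(L) = (L² + ((54 - 2*L + 9*(-2))/(6 - 2))*L) + 5 = (L² + ((54 - 2*L - 18)/4)*L) + 5 = (L² + ((36 - 2*L)/4)*L) + 5 = (L² + (9 - L/2)*L) + 5 = (L² + L*(9 - L/2)) + 5 = 5 + L² + L*(9 - L/2))
P(1)*(O(1)*(0 + T)) - 1*(-2816) = (5 + (½)*1² + 9*1)*(1*(0 + 2)) - 1*(-2816) = (5 + (½)*1 + 9)*(1*2) + 2816 = (5 + ½ + 9)*2 + 2816 = (29/2)*2 + 2816 = 29 + 2816 = 2845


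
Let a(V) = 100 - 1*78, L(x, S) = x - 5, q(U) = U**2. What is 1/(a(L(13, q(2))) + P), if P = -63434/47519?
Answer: 47519/981984 ≈ 0.048391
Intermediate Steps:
L(x, S) = -5 + x
P = -63434/47519 (P = -63434*1/47519 = -63434/47519 ≈ -1.3349)
a(V) = 22 (a(V) = 100 - 78 = 22)
1/(a(L(13, q(2))) + P) = 1/(22 - 63434/47519) = 1/(981984/47519) = 47519/981984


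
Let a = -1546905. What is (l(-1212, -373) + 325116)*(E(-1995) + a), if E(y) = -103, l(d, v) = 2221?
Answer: -506392957696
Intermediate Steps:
(l(-1212, -373) + 325116)*(E(-1995) + a) = (2221 + 325116)*(-103 - 1546905) = 327337*(-1547008) = -506392957696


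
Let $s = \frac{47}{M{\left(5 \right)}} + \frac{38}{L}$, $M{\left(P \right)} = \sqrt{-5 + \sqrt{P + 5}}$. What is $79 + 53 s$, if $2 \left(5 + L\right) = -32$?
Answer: $- \frac{355}{21} - \frac{2491 i}{\sqrt{5 - \sqrt{10}}} \approx -16.905 - 1837.5 i$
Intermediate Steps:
$L = -21$ ($L = -5 + \frac{1}{2} \left(-32\right) = -5 - 16 = -21$)
$M{\left(P \right)} = \sqrt{-5 + \sqrt{5 + P}}$
$s = - \frac{38}{21} + \frac{47}{\sqrt{-5 + \sqrt{10}}}$ ($s = \frac{47}{\sqrt{-5 + \sqrt{5 + 5}}} + \frac{38}{-21} = \frac{47}{\sqrt{-5 + \sqrt{10}}} + 38 \left(- \frac{1}{21}\right) = \frac{47}{\sqrt{-5 + \sqrt{10}}} - \frac{38}{21} = - \frac{38}{21} + \frac{47}{\sqrt{-5 + \sqrt{10}}} \approx -1.8095 - 34.67 i$)
$79 + 53 s = 79 + 53 \left(- \frac{38}{21} - \frac{47 i}{\sqrt{5 - \sqrt{10}}}\right) = 79 - \left(\frac{2014}{21} + \frac{2491 i}{\sqrt{5 - \sqrt{10}}}\right) = - \frac{355}{21} - \frac{2491 i}{\sqrt{5 - \sqrt{10}}}$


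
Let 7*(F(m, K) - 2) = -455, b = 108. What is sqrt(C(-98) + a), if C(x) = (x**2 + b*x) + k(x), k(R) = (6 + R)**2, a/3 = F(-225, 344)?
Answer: sqrt(7295) ≈ 85.411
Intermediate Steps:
F(m, K) = -63 (F(m, K) = 2 + (1/7)*(-455) = 2 - 65 = -63)
a = -189 (a = 3*(-63) = -189)
C(x) = x**2 + (6 + x)**2 + 108*x (C(x) = (x**2 + 108*x) + (6 + x)**2 = x**2 + (6 + x)**2 + 108*x)
sqrt(C(-98) + a) = sqrt((36 + 2*(-98)**2 + 120*(-98)) - 189) = sqrt((36 + 2*9604 - 11760) - 189) = sqrt((36 + 19208 - 11760) - 189) = sqrt(7484 - 189) = sqrt(7295)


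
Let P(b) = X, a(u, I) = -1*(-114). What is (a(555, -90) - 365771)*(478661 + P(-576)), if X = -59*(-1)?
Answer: -175047319040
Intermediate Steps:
a(u, I) = 114
X = 59
P(b) = 59
(a(555, -90) - 365771)*(478661 + P(-576)) = (114 - 365771)*(478661 + 59) = -365657*478720 = -175047319040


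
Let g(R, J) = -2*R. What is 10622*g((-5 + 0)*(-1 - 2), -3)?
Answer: -318660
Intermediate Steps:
10622*g((-5 + 0)*(-1 - 2), -3) = 10622*(-2*(-5 + 0)*(-1 - 2)) = 10622*(-(-10)*(-3)) = 10622*(-2*15) = 10622*(-30) = -318660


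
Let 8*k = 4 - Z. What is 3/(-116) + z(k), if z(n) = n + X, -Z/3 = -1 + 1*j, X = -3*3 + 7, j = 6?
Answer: 81/232 ≈ 0.34914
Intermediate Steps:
X = -2 (X = -9 + 7 = -2)
Z = -15 (Z = -3*(-1 + 1*6) = -3*(-1 + 6) = -3*5 = -15)
k = 19/8 (k = (4 - 1*(-15))/8 = (4 + 15)/8 = (1/8)*19 = 19/8 ≈ 2.3750)
z(n) = -2 + n (z(n) = n - 2 = -2 + n)
3/(-116) + z(k) = 3/(-116) + (-2 + 19/8) = -1/116*3 + 3/8 = -3/116 + 3/8 = 81/232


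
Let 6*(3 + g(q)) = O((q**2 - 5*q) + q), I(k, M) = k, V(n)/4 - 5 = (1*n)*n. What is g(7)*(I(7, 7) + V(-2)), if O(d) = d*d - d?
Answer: 2881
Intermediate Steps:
V(n) = 20 + 4*n**2 (V(n) = 20 + 4*((1*n)*n) = 20 + 4*(n*n) = 20 + 4*n**2)
O(d) = d**2 - d
g(q) = -3 + (q**2 - 4*q)*(-1 + q**2 - 4*q)/6 (g(q) = -3 + (((q**2 - 5*q) + q)*(-1 + ((q**2 - 5*q) + q)))/6 = -3 + ((q**2 - 4*q)*(-1 + (q**2 - 4*q)))/6 = -3 + ((q**2 - 4*q)*(-1 + q**2 - 4*q))/6 = -3 + (q**2 - 4*q)*(-1 + q**2 - 4*q)/6)
g(7)*(I(7, 7) + V(-2)) = (-3 + (1/6)*7*(-1 + 7*(-4 + 7))*(-4 + 7))*(7 + (20 + 4*(-2)**2)) = (-3 + (1/6)*7*(-1 + 7*3)*3)*(7 + (20 + 4*4)) = (-3 + (1/6)*7*(-1 + 21)*3)*(7 + (20 + 16)) = (-3 + (1/6)*7*20*3)*(7 + 36) = (-3 + 70)*43 = 67*43 = 2881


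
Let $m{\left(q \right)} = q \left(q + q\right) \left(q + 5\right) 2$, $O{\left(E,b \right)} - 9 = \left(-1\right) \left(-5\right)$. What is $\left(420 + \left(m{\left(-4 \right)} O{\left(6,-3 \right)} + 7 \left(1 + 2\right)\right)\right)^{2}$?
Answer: $1787569$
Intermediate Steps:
$O{\left(E,b \right)} = 14$ ($O{\left(E,b \right)} = 9 - -5 = 9 + 5 = 14$)
$m{\left(q \right)} = 4 q^{2} \left(5 + q\right)$ ($m{\left(q \right)} = q 2 q \left(5 + q\right) 2 = 2 q^{2} \left(5 + q\right) 2 = 4 q^{2} \left(5 + q\right)$)
$\left(420 + \left(m{\left(-4 \right)} O{\left(6,-3 \right)} + 7 \left(1 + 2\right)\right)\right)^{2} = \left(420 + \left(4 \left(-4\right)^{2} \left(5 - 4\right) 14 + 7 \left(1 + 2\right)\right)\right)^{2} = \left(420 + \left(4 \cdot 16 \cdot 1 \cdot 14 + 7 \cdot 3\right)\right)^{2} = \left(420 + \left(64 \cdot 14 + 21\right)\right)^{2} = \left(420 + \left(896 + 21\right)\right)^{2} = \left(420 + 917\right)^{2} = 1337^{2} = 1787569$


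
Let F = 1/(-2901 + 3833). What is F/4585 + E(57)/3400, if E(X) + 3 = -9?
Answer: -1281881/363223700 ≈ -0.0035292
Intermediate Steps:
F = 1/932 ≈ 0.0010730
E(X) = -12 (E(X) = -3 - 9 = -12)
F/4585 + E(57)/3400 = (1/932)/4585 - 12/3400 = (1/932)*(1/4585) - 12*1/3400 = 1/4273220 - 3/850 = -1281881/363223700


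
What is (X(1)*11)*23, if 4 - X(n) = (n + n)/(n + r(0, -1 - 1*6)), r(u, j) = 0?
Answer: 506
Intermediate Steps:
X(n) = 2 (X(n) = 4 - (n + n)/(n + 0) = 4 - 2*n/n = 4 - 1*2 = 4 - 2 = 2)
(X(1)*11)*23 = (2*11)*23 = 22*23 = 506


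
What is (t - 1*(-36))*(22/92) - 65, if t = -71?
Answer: -3375/46 ≈ -73.370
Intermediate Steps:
(t - 1*(-36))*(22/92) - 65 = (-71 - 1*(-36))*(22/92) - 65 = (-71 + 36)*(22*(1/92)) - 65 = -35*11/46 - 65 = -385/46 - 65 = -3375/46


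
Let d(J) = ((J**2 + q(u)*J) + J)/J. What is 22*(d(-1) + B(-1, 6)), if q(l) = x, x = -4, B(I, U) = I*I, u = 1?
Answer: -66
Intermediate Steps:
B(I, U) = I**2
q(l) = -4
d(J) = (J**2 - 3*J)/J (d(J) = ((J**2 - 4*J) + J)/J = (J**2 - 3*J)/J)
22*(d(-1) + B(-1, 6)) = 22*((-3 - 1) + (-1)**2) = 22*(-4 + 1) = 22*(-3) = -66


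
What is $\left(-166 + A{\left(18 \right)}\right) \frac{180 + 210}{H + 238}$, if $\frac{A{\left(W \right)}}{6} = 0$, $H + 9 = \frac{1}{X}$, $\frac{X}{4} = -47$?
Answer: $- \frac{12171120}{43051} \approx -282.71$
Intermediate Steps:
$X = -188$ ($X = 4 \left(-47\right) = -188$)
$H = - \frac{1693}{188}$ ($H = -9 + \frac{1}{-188} = -9 - \frac{1}{188} = - \frac{1693}{188} \approx -9.0053$)
$A{\left(W \right)} = 0$ ($A{\left(W \right)} = 6 \cdot 0 = 0$)
$\left(-166 + A{\left(18 \right)}\right) \frac{180 + 210}{H + 238} = \left(-166 + 0\right) \frac{180 + 210}{- \frac{1693}{188} + 238} = - 166 \frac{390}{\frac{43051}{188}} = - 166 \cdot 390 \cdot \frac{188}{43051} = \left(-166\right) \frac{73320}{43051} = - \frac{12171120}{43051}$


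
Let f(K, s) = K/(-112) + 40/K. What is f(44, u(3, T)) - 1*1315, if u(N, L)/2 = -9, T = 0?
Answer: -404861/308 ≈ -1314.5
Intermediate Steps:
u(N, L) = -18 (u(N, L) = 2*(-9) = -18)
f(K, s) = 40/K - K/112 (f(K, s) = K*(-1/112) + 40/K = -K/112 + 40/K = 40/K - K/112)
f(44, u(3, T)) - 1*1315 = (40/44 - 1/112*44) - 1*1315 = (40*(1/44) - 11/28) - 1315 = (10/11 - 11/28) - 1315 = 159/308 - 1315 = -404861/308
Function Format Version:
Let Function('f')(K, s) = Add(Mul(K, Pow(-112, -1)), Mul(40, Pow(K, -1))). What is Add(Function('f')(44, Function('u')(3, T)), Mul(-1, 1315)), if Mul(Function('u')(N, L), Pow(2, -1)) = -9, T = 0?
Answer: Rational(-404861, 308) ≈ -1314.5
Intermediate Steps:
Function('u')(N, L) = -18 (Function('u')(N, L) = Mul(2, -9) = -18)
Function('f')(K, s) = Add(Mul(40, Pow(K, -1)), Mul(Rational(-1, 112), K)) (Function('f')(K, s) = Add(Mul(K, Rational(-1, 112)), Mul(40, Pow(K, -1))) = Add(Mul(Rational(-1, 112), K), Mul(40, Pow(K, -1))) = Add(Mul(40, Pow(K, -1)), Mul(Rational(-1, 112), K)))
Add(Function('f')(44, Function('u')(3, T)), Mul(-1, 1315)) = Add(Add(Mul(40, Pow(44, -1)), Mul(Rational(-1, 112), 44)), Mul(-1, 1315)) = Add(Add(Mul(40, Rational(1, 44)), Rational(-11, 28)), -1315) = Add(Add(Rational(10, 11), Rational(-11, 28)), -1315) = Add(Rational(159, 308), -1315) = Rational(-404861, 308)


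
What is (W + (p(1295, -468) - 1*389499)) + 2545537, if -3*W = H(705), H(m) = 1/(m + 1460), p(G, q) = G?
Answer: 14011877834/6495 ≈ 2.1573e+6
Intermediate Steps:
H(m) = 1/(1460 + m)
W = -1/6495 (W = -1/(3*(1460 + 705)) = -⅓/2165 = -⅓*1/2165 = -1/6495 ≈ -0.00015396)
(W + (p(1295, -468) - 1*389499)) + 2545537 = (-1/6495 + (1295 - 1*389499)) + 2545537 = (-1/6495 + (1295 - 389499)) + 2545537 = (-1/6495 - 388204) + 2545537 = -2521384981/6495 + 2545537 = 14011877834/6495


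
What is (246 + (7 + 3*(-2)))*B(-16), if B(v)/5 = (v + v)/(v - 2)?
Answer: 19760/9 ≈ 2195.6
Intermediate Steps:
B(v) = 10*v/(-2 + v) (B(v) = 5*((v + v)/(v - 2)) = 5*((2*v)/(-2 + v)) = 5*(2*v/(-2 + v)) = 10*v/(-2 + v))
(246 + (7 + 3*(-2)))*B(-16) = (246 + (7 + 3*(-2)))*(10*(-16)/(-2 - 16)) = (246 + (7 - 6))*(10*(-16)/(-18)) = (246 + 1)*(10*(-16)*(-1/18)) = 247*(80/9) = 19760/9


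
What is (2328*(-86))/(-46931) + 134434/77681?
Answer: 21861479702/3645647011 ≈ 5.9966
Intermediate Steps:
(2328*(-86))/(-46931) + 134434/77681 = -200208*(-1/46931) + 134434*(1/77681) = 200208/46931 + 134434/77681 = 21861479702/3645647011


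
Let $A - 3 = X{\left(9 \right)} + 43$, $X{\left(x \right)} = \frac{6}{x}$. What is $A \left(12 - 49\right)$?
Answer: $- \frac{5180}{3} \approx -1726.7$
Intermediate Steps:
$A = \frac{140}{3}$ ($A = 3 + \left(\frac{6}{9} + 43\right) = 3 + \left(6 \cdot \frac{1}{9} + 43\right) = 3 + \left(\frac{2}{3} + 43\right) = 3 + \frac{131}{3} = \frac{140}{3} \approx 46.667$)
$A \left(12 - 49\right) = \frac{140 \left(12 - 49\right)}{3} = \frac{140}{3} \left(-37\right) = - \frac{5180}{3}$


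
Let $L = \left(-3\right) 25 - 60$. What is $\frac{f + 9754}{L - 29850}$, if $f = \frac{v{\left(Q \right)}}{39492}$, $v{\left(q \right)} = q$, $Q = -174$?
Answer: $- \frac{64200799}{197361270} \approx -0.3253$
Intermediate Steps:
$L = -135$ ($L = -75 - 60 = -135$)
$f = - \frac{29}{6582}$ ($f = - \frac{174}{39492} = \left(-174\right) \frac{1}{39492} = - \frac{29}{6582} \approx -0.004406$)
$\frac{f + 9754}{L - 29850} = \frac{- \frac{29}{6582} + 9754}{-135 - 29850} = \frac{64200799}{6582 \left(-29985\right)} = \frac{64200799}{6582} \left(- \frac{1}{29985}\right) = - \frac{64200799}{197361270}$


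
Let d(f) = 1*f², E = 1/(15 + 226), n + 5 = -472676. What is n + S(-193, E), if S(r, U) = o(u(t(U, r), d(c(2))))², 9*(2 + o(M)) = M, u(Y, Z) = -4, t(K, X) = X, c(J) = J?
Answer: -38286677/81 ≈ -4.7268e+5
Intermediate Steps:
n = -472681 (n = -5 - 472676 = -472681)
E = 1/241 ≈ 0.0041494
d(f) = f²
o(M) = -2 + M/9
S(r, U) = 484/81 (S(r, U) = (-2 + (⅑)*(-4))² = (-2 - 4/9)² = (-22/9)² = 484/81)
n + S(-193, E) = -472681 + 484/81 = -38286677/81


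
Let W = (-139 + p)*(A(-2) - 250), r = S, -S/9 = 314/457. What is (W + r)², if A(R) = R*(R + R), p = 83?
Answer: 38321522631844/208849 ≈ 1.8349e+8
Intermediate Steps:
A(R) = 2*R² (A(R) = R*(2*R) = 2*R²)
S = -2826/457 ≈ -6.1838
r = -2826/457 ≈ -6.1838
W = 13552 (W = (-139 + 83)*(2*(-2)² - 250) = -56*(2*4 - 250) = -56*(8 - 250) = -56*(-242) = 13552)
(W + r)² = (13552 - 2826/457)² = (6190438/457)² = 38321522631844/208849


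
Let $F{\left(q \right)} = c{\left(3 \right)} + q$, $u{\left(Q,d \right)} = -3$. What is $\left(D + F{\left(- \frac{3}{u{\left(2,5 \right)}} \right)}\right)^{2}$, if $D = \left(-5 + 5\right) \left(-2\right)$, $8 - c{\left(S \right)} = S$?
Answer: $36$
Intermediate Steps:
$c{\left(S \right)} = 8 - S$
$F{\left(q \right)} = 5 + q$ ($F{\left(q \right)} = \left(8 - 3\right) + q = 5 + q$)
$D = 0$ ($D = 0 \left(-2\right) = 0$)
$\left(D + F{\left(- \frac{3}{u{\left(2,5 \right)}} \right)}\right)^{2} = \left(0 + \left(5 - \frac{3}{-3}\right)\right)^{2} = \left(0 + \left(5 - -1\right)\right)^{2} = \left(0 + \left(5 + 1\right)\right)^{2} = \left(0 + 6\right)^{2} = 6^{2} = 36$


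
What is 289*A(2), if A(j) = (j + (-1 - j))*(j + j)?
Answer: -1156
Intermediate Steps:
A(j) = -2*j
289*A(2) = 289*(-2*2) = 289*(-4) = -1156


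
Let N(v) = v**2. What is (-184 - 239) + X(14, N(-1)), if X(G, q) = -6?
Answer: -429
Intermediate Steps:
(-184 - 239) + X(14, N(-1)) = (-184 - 239) - 6 = -423 - 6 = -429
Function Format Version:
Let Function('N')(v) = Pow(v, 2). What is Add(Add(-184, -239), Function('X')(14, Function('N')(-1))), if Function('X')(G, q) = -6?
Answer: -429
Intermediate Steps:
Add(Add(-184, -239), Function('X')(14, Function('N')(-1))) = Add(Add(-184, -239), -6) = Add(-423, -6) = -429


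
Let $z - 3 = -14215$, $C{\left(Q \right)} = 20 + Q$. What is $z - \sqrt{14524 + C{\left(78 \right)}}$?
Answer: $-14212 - \sqrt{14622} \approx -14333.0$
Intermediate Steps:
$z = -14212$ ($z = 3 - 14215 = -14212$)
$z - \sqrt{14524 + C{\left(78 \right)}} = -14212 - \sqrt{14524 + \left(20 + 78\right)} = -14212 - \sqrt{14524 + 98} = -14212 - \sqrt{14622}$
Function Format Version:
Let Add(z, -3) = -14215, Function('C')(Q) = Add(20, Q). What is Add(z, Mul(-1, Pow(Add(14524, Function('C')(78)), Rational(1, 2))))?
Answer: Add(-14212, Mul(-1, Pow(14622, Rational(1, 2)))) ≈ -14333.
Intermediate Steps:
z = -14212 (z = Add(3, -14215) = -14212)
Add(z, Mul(-1, Pow(Add(14524, Function('C')(78)), Rational(1, 2)))) = Add(-14212, Mul(-1, Pow(Add(14524, Add(20, 78)), Rational(1, 2)))) = Add(-14212, Mul(-1, Pow(Add(14524, 98), Rational(1, 2)))) = Add(-14212, Mul(-1, Pow(14622, Rational(1, 2))))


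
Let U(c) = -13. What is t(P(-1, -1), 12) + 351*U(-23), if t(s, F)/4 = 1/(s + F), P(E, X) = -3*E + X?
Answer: -31939/7 ≈ -4562.7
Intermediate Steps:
P(E, X) = X - 3*E
t(s, F) = 4/(F + s) (t(s, F) = 4/(s + F) = 4/(F + s))
t(P(-1, -1), 12) + 351*U(-23) = 4/(12 + (-1 - 3*(-1))) + 351*(-13) = 4/(12 + (-1 + 3)) - 4563 = 4/(12 + 2) - 4563 = 4/14 - 4563 = 4*(1/14) - 4563 = 2/7 - 4563 = -31939/7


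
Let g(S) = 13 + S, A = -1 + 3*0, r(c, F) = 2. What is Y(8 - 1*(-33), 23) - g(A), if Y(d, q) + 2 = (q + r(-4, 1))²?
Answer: 611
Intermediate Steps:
Y(d, q) = -2 + (2 + q)² (Y(d, q) = -2 + (q + 2)² = -2 + (2 + q)²)
A = -1 (A = -1 + 0 = -1)
Y(8 - 1*(-33), 23) - g(A) = (-2 + (2 + 23)²) - (13 - 1) = (-2 + 25²) - 1*12 = (-2 + 625) - 12 = 623 - 12 = 611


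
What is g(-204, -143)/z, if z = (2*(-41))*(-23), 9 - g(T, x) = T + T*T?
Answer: -41403/1886 ≈ -21.953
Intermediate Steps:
g(T, x) = 9 - T - T² (g(T, x) = 9 - (T + T*T) = 9 - (T + T²) = 9 + (-T - T²) = 9 - T - T²)
z = 1886 (z = -82*(-23) = 1886)
g(-204, -143)/z = (9 - 1*(-204) - 1*(-204)²)/1886 = (9 + 204 - 1*41616)*(1/1886) = (9 + 204 - 41616)*(1/1886) = -41403*1/1886 = -41403/1886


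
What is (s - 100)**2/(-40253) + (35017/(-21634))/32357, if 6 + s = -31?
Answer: -691574860117/1483029283606 ≈ -0.46633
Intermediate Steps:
s = -37 (s = -6 - 31 = -37)
(s - 100)**2/(-40253) + (35017/(-21634))/32357 = (-37 - 100)**2/(-40253) + (35017/(-21634))/32357 = (-137)**2*(-1/40253) + (35017*(-1/21634))*(1/32357) = 18769*(-1/40253) - 35017/21634*1/32357 = -18769/40253 - 1843/36842702 = -691574860117/1483029283606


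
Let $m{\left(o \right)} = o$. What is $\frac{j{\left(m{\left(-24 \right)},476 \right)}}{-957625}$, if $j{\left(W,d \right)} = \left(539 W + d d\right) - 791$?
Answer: $- \frac{212849}{957625} \approx -0.22227$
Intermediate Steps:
$j{\left(W,d \right)} = -791 + d^{2} + 539 W$ ($j{\left(W,d \right)} = \left(539 W + d^{2}\right) - 791 = \left(d^{2} + 539 W\right) - 791 = -791 + d^{2} + 539 W$)
$\frac{j{\left(m{\left(-24 \right)},476 \right)}}{-957625} = \frac{-791 + 476^{2} + 539 \left(-24\right)}{-957625} = \left(-791 + 226576 - 12936\right) \left(- \frac{1}{957625}\right) = 212849 \left(- \frac{1}{957625}\right) = - \frac{212849}{957625}$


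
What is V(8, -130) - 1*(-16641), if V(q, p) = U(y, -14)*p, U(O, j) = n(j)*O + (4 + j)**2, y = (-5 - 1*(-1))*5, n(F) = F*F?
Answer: 513241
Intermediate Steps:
n(F) = F**2
y = -20 (y = (-5 + 1)*5 = -4*5 = -20)
U(O, j) = (4 + j)**2 + O*j**2 (U(O, j) = j**2*O + (4 + j)**2 = O*j**2 + (4 + j)**2 = (4 + j)**2 + O*j**2)
V(q, p) = -3820*p (V(q, p) = ((4 - 14)**2 - 20*(-14)**2)*p = ((-10)**2 - 20*196)*p = (100 - 3920)*p = -3820*p)
V(8, -130) - 1*(-16641) = -3820*(-130) - 1*(-16641) = 496600 + 16641 = 513241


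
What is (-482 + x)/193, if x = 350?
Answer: -132/193 ≈ -0.68394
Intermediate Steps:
(-482 + x)/193 = (-482 + 350)/193 = -132*1/193 = -132/193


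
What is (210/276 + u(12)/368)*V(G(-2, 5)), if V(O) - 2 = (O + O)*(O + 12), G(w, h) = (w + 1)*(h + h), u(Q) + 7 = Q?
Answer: -5415/184 ≈ -29.429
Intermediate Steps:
u(Q) = -7 + Q
G(w, h) = 2*h*(1 + w) (G(w, h) = (1 + w)*(2*h) = 2*h*(1 + w))
V(O) = 2 + 2*O*(12 + O) (V(O) = 2 + (O + O)*(O + 12) = 2 + (2*O)*(12 + O) = 2 + 2*O*(12 + O))
(210/276 + u(12)/368)*V(G(-2, 5)) = (210/276 + (-7 + 12)/368)*(2 + 2*(2*5*(1 - 2))² + 24*(2*5*(1 - 2))) = (210*(1/276) + 5*(1/368))*(2 + 2*(2*5*(-1))² + 24*(2*5*(-1))) = (35/46 + 5/368)*(2 + 2*(-10)² + 24*(-10)) = 285*(2 + 2*100 - 240)/368 = 285*(2 + 200 - 240)/368 = (285/368)*(-38) = -5415/184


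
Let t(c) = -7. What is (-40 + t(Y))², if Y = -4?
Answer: 2209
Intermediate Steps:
(-40 + t(Y))² = (-40 - 7)² = (-47)² = 2209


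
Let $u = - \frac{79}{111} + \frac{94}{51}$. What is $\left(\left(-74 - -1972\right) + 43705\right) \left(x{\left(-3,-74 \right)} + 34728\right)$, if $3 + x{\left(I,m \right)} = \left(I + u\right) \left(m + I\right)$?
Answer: $\frac{1000188967977}{629} \approx 1.5901 \cdot 10^{9}$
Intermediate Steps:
$u = \frac{2135}{1887}$ ($u = \left(-79\right) \frac{1}{111} + 94 \cdot \frac{1}{51} = - \frac{79}{111} + \frac{94}{51} = \frac{2135}{1887} \approx 1.1314$)
$x{\left(I,m \right)} = -3 + \left(\frac{2135}{1887} + I\right) \left(I + m\right)$ ($x{\left(I,m \right)} = -3 + \left(I + \frac{2135}{1887}\right) \left(m + I\right) = -3 + \left(\frac{2135}{1887} + I\right) \left(I + m\right)$)
$\left(\left(-74 - -1972\right) + 43705\right) \left(x{\left(-3,-74 \right)} + 34728\right) = \left(\left(-74 - -1972\right) + 43705\right) \left(\left(-3 + \left(-3\right)^{2} + \frac{2135}{1887} \left(-3\right) + \frac{2135}{1887} \left(-74\right) - -222\right) + 34728\right) = \left(\left(-74 + 1972\right) + 43705\right) \left(\left(-3 + 9 - \frac{2135}{629} - \frac{4270}{51} + 222\right) + 34728\right) = \left(1898 + 43705\right) \left(\frac{265841}{1887} + 34728\right) = 45603 \cdot \frac{65797577}{1887} = \frac{1000188967977}{629}$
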